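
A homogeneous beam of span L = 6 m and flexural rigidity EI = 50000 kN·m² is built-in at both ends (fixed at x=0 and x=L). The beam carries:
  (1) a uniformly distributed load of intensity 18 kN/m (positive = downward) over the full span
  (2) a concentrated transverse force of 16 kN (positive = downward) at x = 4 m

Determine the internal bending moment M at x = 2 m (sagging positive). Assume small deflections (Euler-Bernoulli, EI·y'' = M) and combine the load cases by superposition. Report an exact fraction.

Load 1 — uniform load w=18 kN/m over full span:
  M_1 = wLx/2 - wL²/12 - wx²/2 = 18·6·2/2 - 18·6²/12 - 18·2²/2 = 18 kN·m
Load 2 — point force P=16 kN at a=4 m (b=L-a=2):
  M_2 = Pb²(3a+b)x/L³ - Pab²/L²  [x≤a] = 16·2²·(3·4+2)·2/6³ - 16·4·2²/6² = 32/27 kN·m
Superposition: M = Σ M_i = 518/27 kN·m ≈ 19.185185 kN·m

M(2) = 518/27 kN·m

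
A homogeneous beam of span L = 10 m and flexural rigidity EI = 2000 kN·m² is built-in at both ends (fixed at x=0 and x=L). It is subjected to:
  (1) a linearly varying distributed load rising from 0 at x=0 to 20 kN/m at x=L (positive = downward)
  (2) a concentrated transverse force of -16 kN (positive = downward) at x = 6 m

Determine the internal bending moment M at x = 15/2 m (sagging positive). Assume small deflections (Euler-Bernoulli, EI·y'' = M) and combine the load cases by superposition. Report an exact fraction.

Load 1 — triangular load w₀=20 kN/m (0→w₀ over full span):
  M_1 = 3w₀Lx/20 - w₀L²/30 - w₀x³/(6L) = 3·20·10·(15/2)/20 - 20·10²/30 - 20·(15/2)³/(6·10) = 425/24 kN·m
Load 2 — point force P=-16 kN at a=6 m (b=L-a=4):
  M_2 = Pa²(a+3b)(L-x)/L³ - Pa²b/L²  [x>a] = (-16)·6²·(6+3·4)·(10-(15/2))/10³ - (-16)·6²·4/10² = -72/25 kN·m
Superposition: M = Σ M_i = 8897/600 kN·m ≈ 14.828333 kN·m

M(15/2) = 8897/600 kN·m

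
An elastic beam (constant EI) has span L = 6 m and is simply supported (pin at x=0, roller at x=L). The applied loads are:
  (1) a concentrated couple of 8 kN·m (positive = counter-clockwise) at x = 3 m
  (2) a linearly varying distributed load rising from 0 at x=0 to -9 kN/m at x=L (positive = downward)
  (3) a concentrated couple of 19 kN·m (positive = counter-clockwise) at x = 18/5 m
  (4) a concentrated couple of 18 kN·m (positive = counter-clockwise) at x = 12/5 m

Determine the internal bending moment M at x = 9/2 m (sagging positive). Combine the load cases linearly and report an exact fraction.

Load 1 — applied couple M₀=8 kN·m at a=3 m (b=L-a=3):
  M_1 = M₀x/L - M₀  [x>a] = 8·(9/2)/6 - 8 = -2 kN·m
Load 2 — triangular load w₀=-9 kN/m (0→w₀ over full span):
  M_2 = w₀Lx/6 - w₀x³/(6L) = (-9)·6·(9/2)/6 - (-9)·(9/2)³/(6·6) = -567/32 kN·m
Load 3 — applied couple M₀=19 kN·m at a=18/5 m (b=L-a=12/5):
  M_3 = M₀x/L - M₀  [x>a] = 19·(9/2)/6 - 19 = -19/4 kN·m
Load 4 — applied couple M₀=18 kN·m at a=12/5 m (b=L-a=18/5):
  M_4 = M₀x/L - M₀  [x>a] = 18·(9/2)/6 - 18 = -9/2 kN·m
Superposition: M = Σ M_i = -927/32 kN·m ≈ -28.968750 kN·m

M(9/2) = -927/32 kN·m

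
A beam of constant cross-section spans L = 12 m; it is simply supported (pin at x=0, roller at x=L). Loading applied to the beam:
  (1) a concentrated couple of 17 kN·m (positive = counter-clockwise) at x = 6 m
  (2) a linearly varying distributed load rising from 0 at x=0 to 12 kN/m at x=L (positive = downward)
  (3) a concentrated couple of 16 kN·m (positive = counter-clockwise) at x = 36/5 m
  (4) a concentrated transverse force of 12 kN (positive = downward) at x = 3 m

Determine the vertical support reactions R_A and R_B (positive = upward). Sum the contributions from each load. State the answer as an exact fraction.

R_A = 143/4 kN, R_B = 193/4 kN

Load 1 — applied couple M₀=17 kN·m at a=6 m (b=L-a=6):
  R_A = M₀/L = 17/12 kN
  R_B = -M₀/L = -17/12 kN
Load 2 — triangular load w₀=12 kN/m (0→w₀ over full span):
  R_A = w₀L/6 = 12·12/6 = 24 kN
  R_B = w₀L/3 = 12·12/3 = 48 kN
Load 3 — applied couple M₀=16 kN·m at a=36/5 m (b=L-a=24/5):
  R_A = M₀/L = 16/12 = 4/3 kN
  R_B = -M₀/L = -16/12 = -4/3 kN
Load 4 — point force P=12 kN at a=3 m (b=L-a=9):
  R_A = Pb/L = 12·9/12 = 9 kN
  R_B = Pa/L = 12·3/12 = 3 kN
Superposition: R_A = 143/4 kN, R_B = 193/4 kN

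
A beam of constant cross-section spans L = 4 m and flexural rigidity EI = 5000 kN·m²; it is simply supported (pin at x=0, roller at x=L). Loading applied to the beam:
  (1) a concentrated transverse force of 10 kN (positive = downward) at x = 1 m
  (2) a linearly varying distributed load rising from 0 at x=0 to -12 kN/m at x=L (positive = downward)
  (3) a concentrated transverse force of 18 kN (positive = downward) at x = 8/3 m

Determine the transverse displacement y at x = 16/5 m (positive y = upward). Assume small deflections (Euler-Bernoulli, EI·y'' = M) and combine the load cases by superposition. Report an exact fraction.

Load 1 — point force P=10 kN at a=1 m (b=L-a=3):
  y_1 = -Pa(L-x)(2Lx-a²-x²)/(6LEI)  [x>a] = -10·1·(4-(16/5))·(2·4·(16/5)-1²-(16/5)²)/(6·4·5000) = -359/375000 m
Load 2 — triangular load w₀=-12 kN/m (0→w₀ over full span):
  y_2 = -w₀x(7L⁴-10L²x²+3x⁴)/(360LEI) = -(-12)·(16/5)·(7·4⁴-10·4²·(16/5)²+3·(16/5)⁴)/(360·4·5000) = 24384/9765625 m
Load 3 — point force P=18 kN at a=8/3 m (b=L-a=4/3):
  y_3 = -Pa(L-x)(2Lx-a²-x²)/(6LEI)  [x>a] = -18·(8/3)·(4-(16/5))·(2·4·(16/5)-(8/3)²-(16/5)²)/(6·4·5000) = -1856/703125 m
Superposition: y = Σ y_i = -773477/703125000 m ≈ -0.001100 m

y(16/5) = -773477/703125000 m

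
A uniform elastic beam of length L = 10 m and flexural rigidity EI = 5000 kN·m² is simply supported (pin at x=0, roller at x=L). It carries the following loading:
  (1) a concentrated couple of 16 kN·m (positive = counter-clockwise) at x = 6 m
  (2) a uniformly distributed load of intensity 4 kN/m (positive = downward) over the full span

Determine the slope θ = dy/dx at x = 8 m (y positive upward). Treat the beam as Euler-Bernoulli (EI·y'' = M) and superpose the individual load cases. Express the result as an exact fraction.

Load 1 — applied couple M₀=16 kN·m at a=6 m (b=L-a=4):
  θ_1 = (M₀x²/(2L)-M₀(x-a)+C₁)/EI  [x>a] with C₁=M₀(3b²-L²)/(6L)=-208/15 = (16·8²/(2·10)-16·(8-6)+(-208/15))/5000 = 2/1875 rad
Load 2 — uniform load w=4 kN/m over full span:
  θ_2 = -w(L³-6Lx²+4x³)/(24EI) = -4·(10³-6·10·8²+4·8³)/(24·5000) = 33/1250 rad
Superposition: θ = Σ θ_i = 103/3750 rad ≈ 0.027467 rad

θ(8) = 103/3750 rad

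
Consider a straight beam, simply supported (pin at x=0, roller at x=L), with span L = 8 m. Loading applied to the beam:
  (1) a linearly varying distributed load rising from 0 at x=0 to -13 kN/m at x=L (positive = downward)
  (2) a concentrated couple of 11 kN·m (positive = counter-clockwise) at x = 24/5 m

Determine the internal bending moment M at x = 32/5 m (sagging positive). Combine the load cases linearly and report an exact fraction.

M(32/5) = -5267/125 kN·m

Load 1 — triangular load w₀=-13 kN/m (0→w₀ over full span):
  M_1 = w₀Lx/6 - w₀x³/(6L) = (-13)·8·(32/5)/6 - (-13)·(32/5)³/(6·8) = -4992/125 kN·m
Load 2 — applied couple M₀=11 kN·m at a=24/5 m (b=L-a=16/5):
  M_2 = M₀x/L - M₀  [x>a] = 11·(32/5)/8 - 11 = -11/5 kN·m
Superposition: M = Σ M_i = -5267/125 kN·m ≈ -42.136000 kN·m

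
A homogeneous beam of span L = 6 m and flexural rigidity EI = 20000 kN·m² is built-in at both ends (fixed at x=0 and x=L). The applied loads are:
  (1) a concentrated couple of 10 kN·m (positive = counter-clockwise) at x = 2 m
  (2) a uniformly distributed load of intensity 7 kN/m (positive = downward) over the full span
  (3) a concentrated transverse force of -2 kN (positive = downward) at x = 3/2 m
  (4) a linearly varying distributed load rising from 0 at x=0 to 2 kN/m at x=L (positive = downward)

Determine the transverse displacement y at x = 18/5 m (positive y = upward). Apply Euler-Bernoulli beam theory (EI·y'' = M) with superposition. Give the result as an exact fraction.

y(18/5) = -613363/625000000 m

Load 1 — applied couple M₀=10 kN·m at a=2 m (b=L-a=4):
  y_1 = (R_Ax³/6 - M_Ax²/2 - M₀(x-a)²/2)/EI  [x>a] with R_A=20/9, M_A=0 = ((20/9)·(18/5)³/6 - 0·(18/5)²/2 - 10·((18/5)-2)²/2)/20000 = 7/31250 m
Load 2 — uniform load w=7 kN/m over full span:
  y_2 = -wx²(L-x)²/(24EI) = -7·(18/5)²·(6-(18/5))²/(24·20000) = -1701/1562500 m
Load 3 — point force P=-2 kN at a=3/2 m (b=L-a=9/2):
  y_3 = -Pa²(L-x)²(3bL-(3b+a)(L-x))/(6L³EI)  [x>a] = -(-2)·(3/2)²·(6-(18/5))²·(3·(9/2)·6-(3·(9/2)+(3/2))·(6-(18/5)))/(6·6³·20000) = 9/200000 m
Load 4 — triangular load w₀=2 kN/m (0→w₀ over full span):
  y_4 = -w₀x²(L-x)²(x+2L)/(120LEI) = -2·(18/5)²·(6-(18/5))²·((18/5)+2·6)/(120·6·20000) = -3159/19531250 m
Superposition: y = Σ y_i = -613363/625000000 m ≈ -0.000981 m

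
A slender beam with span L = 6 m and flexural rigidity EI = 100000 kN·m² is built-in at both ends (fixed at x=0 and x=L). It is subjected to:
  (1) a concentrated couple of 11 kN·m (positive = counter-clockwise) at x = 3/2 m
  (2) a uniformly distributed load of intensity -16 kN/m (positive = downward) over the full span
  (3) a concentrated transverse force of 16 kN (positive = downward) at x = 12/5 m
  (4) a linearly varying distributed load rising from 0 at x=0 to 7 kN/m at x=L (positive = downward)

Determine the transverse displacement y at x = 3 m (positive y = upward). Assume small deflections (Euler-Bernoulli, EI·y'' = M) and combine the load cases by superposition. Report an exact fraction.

Load 1 — applied couple M₀=11 kN·m at a=3/2 m (b=L-a=9/2):
  y_1 = (R_Ax³/6 - M_Ax²/2 - M₀(x-a)²/2)/EI  [x>a] with R_A=33/16, M_A=-33/16 = ((33/16)·3³/6 - (-33/16)·3²/2 - 11·(3-(3/2))²/2)/100000 = 99/1600000 m
Load 2 — uniform load w=-16 kN/m over full span:
  y_2 = -wx²(L-x)²/(24EI) = -(-16)·3²·(6-3)²/(24·100000) = 27/50000 m
Load 3 — point force P=16 kN at a=12/5 m (b=L-a=18/5):
  y_3 = -Pa²(L-x)²(3bL-(3b+a)(L-x))/(6L³EI)  [x>a] = -16·(12/5)²·(6-3)²·(3·(18/5)·6-(3·(18/5)+(12/5))·(6-3))/(6·6³·100000) = -63/390625 m
Load 4 — triangular load w₀=7 kN/m (0→w₀ over full span):
  y_4 = -w₀x²(L-x)²(x+2L)/(120LEI) = -7·3²·(6-3)²·(3+2·6)/(120·6·100000) = -189/1600000 m
Superposition: y = Σ y_i = 32247/100000000 m ≈ 0.000322 m

y(3) = 32247/100000000 m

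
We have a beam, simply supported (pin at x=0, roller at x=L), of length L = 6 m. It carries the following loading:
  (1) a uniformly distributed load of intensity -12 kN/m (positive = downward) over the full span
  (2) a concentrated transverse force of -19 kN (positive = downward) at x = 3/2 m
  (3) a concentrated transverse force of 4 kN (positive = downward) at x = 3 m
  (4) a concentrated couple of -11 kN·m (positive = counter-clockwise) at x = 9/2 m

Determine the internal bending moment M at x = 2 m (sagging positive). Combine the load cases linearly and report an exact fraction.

M(2) = -200/3 kN·m

Load 1 — uniform load w=-12 kN/m over full span:
  M_1 = wx(L-x)/2 = (-12)·2·(6-2)/2 = -48 kN·m
Load 2 — point force P=-19 kN at a=3/2 m (b=L-a=9/2):
  M_2 = Pa(L-x)/L  [x>a] = (-19)·(3/2)·(6-2)/6 = -19 kN·m
Load 3 — point force P=4 kN at a=3 m (b=L-a=3):
  M_3 = Pbx/L  [x≤a] = 4·3·2/6 = 4 kN·m
Load 4 — applied couple M₀=-11 kN·m at a=9/2 m (b=L-a=3/2):
  M_4 = M₀x/L  [x≤a] = (-11)·2/6 = -11/3 kN·m
Superposition: M = Σ M_i = -200/3 kN·m ≈ -66.666667 kN·m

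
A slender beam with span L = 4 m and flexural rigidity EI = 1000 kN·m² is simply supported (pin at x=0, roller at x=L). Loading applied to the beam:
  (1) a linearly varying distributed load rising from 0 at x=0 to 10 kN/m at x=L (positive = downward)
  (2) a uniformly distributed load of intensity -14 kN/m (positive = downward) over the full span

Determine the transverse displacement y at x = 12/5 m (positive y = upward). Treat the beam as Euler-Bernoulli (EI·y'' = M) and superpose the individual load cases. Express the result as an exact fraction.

Load 1 — triangular load w₀=10 kN/m (0→w₀ over full span):
  y_1 = -w₀x(7L⁴-10L²x²+3x⁴)/(360LEI) = -10·(12/5)·(7·4⁴-10·4²·(12/5)²+3·(12/5)⁴)/(360·4·1000) = -18944/1171875 m
Load 2 — uniform load w=-14 kN/m over full span:
  y_2 = -wx(L³-2Lx²+x³)/(24EI) = -(-14)·(12/5)·(4³-2·4·(12/5)²+(12/5)³)/(24·1000) = 3472/78125 m
Superposition: y = Σ y_i = 33136/1171875 m ≈ 0.028276 m

y(12/5) = 33136/1171875 m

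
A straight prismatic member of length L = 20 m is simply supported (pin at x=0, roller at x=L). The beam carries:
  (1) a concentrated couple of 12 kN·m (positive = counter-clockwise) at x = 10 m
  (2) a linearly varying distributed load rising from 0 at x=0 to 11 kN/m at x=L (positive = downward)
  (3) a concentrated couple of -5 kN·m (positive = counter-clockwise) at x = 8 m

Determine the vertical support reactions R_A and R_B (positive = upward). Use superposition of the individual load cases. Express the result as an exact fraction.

Load 1 — applied couple M₀=12 kN·m at a=10 m (b=L-a=10):
  R_A = M₀/L = 12/20 = 3/5 kN
  R_B = -M₀/L = -12/20 = -3/5 kN
Load 2 — triangular load w₀=11 kN/m (0→w₀ over full span):
  R_A = w₀L/6 = 11·20/6 = 110/3 kN
  R_B = w₀L/3 = 11·20/3 = 220/3 kN
Load 3 — applied couple M₀=-5 kN·m at a=8 m (b=L-a=12):
  R_A = M₀/L = (-5)/20 = -1/4 kN
  R_B = -M₀/L = -(-5)/20 = 1/4 kN
Superposition: R_A = 2221/60 kN, R_B = 4379/60 kN

R_A = 2221/60 kN, R_B = 4379/60 kN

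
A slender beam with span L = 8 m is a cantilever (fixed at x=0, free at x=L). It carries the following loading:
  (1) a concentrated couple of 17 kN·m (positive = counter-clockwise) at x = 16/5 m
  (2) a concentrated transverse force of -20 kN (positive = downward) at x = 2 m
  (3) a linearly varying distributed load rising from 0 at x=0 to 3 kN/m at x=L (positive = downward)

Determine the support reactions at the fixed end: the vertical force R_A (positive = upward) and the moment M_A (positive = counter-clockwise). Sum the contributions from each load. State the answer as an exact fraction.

R_A = -8 kN, M_A = 7 kN·m

Load 1 — applied couple M₀=17 kN·m at a=16/5 m (b=L-a=24/5):
  R_A = 0 kN
  M_A = -M₀ = -17 kN·m
Load 2 — point force P=-20 kN at a=2 m (b=L-a=6):
  R_A = P = (-20) = -20 kN
  M_A = Pa = (-20)·2 = -40 kN·m
Load 3 — triangular load w₀=3 kN/m (0→w₀ over full span):
  R_A = w₀L/2 = 3·8/2 = 12 kN
  M_A = w₀L²/3 = 3·8²/3 = 64 kN·m
Superposition: R_A = -8 kN, M_A = 7 kN·m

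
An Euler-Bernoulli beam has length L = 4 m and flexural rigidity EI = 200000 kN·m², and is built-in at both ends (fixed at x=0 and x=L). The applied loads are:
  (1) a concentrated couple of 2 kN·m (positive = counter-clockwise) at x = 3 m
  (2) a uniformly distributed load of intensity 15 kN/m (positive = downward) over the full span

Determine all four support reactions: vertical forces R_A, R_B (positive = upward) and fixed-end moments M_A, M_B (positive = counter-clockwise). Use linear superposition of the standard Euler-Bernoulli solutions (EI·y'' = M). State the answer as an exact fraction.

R_A = 489/16 kN, M_A = 165/8 kN·m, R_B = 471/16 kN, M_B = -163/8 kN·m

Load 1 — applied couple M₀=2 kN·m at a=3 m (b=L-a=1):
  R_A = 6M₀ab/L³ = 6·2·3·1/4³ = 9/16 kN
  M_A = M₀b(2a-b)/L² = 2·1·(2·3-1)/4² = 5/8 kN·m
  R_B = -6M₀ab/L³ = -6·2·3·1/4³ = -9/16 kN
  M_B = M₀a(2b-a)/L² = 2·3·(2·1-3)/4² = -3/8 kN·m
Load 2 — uniform load w=15 kN/m over full span:
  R_A = wL/2 = 15·4/2 = 30 kN
  M_A = wL²/12 = 15·4²/12 = 20 kN·m
  R_B = wL/2 = 15·4/2 = 30 kN
  M_B = -wL²/12 = -15·4²/12 = -20 kN·m
Superposition: R_A = 489/16 kN, M_A = 165/8 kN·m, R_B = 471/16 kN, M_B = -163/8 kN·m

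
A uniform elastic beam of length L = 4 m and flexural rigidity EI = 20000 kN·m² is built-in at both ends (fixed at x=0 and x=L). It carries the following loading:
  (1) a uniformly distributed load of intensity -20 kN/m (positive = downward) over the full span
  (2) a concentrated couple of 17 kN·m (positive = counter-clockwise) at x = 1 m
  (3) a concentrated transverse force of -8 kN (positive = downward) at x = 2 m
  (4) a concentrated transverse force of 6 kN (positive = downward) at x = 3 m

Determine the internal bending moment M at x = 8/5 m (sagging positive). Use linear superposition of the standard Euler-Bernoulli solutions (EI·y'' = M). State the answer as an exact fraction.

M(8/5) = -4781/240 kN·m

Load 1 — uniform load w=-20 kN/m over full span:
  M_1 = wLx/2 - wL²/12 - wx²/2 = (-20)·4·(8/5)/2 - (-20)·4²/12 - (-20)·(8/5)²/2 = -176/15 kN·m
Load 2 — applied couple M₀=17 kN·m at a=1 m (b=L-a=3):
  M_2 = R_Ax - M_A - M₀  [x>a] with R_A=153/32, M_A=-51/16 = (153/32)·(8/5) - (-51/16) - 17 = -493/80 kN·m
Load 3 — point force P=-8 kN at a=2 m (b=L-a=2):
  M_3 = Pb²(3a+b)x/L³ - Pab²/L²  [x≤a] = (-8)·2²·(3·2+2)·(8/5)/4³ - (-8)·2·2²/4² = -12/5 kN·m
Load 4 — point force P=6 kN at a=3 m (b=L-a=1):
  M_4 = Pb²(3a+b)x/L³ - Pab²/L²  [x≤a] = 6·1²·(3·3+1)·(8/5)/4³ - 6·3·1²/4² = 3/8 kN·m
Superposition: M = Σ M_i = -4781/240 kN·m ≈ -19.920833 kN·m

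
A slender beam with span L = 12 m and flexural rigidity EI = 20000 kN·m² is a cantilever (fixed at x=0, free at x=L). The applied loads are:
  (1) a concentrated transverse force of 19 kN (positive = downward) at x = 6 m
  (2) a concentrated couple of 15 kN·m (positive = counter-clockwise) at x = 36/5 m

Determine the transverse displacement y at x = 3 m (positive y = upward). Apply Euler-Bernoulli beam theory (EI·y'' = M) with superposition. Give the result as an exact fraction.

Load 1 — point force P=19 kN at a=6 m (b=L-a=6):
  y_1 = -Px²(3a-x)/(6EI)  [x≤a] = -19·3²·(3·6-3)/(6·20000) = -171/8000 m
Load 2 — applied couple M₀=15 kN·m at a=36/5 m (b=L-a=24/5):
  y_2 = M₀x²/(2EI)  [x≤a] = 15·3²/(2·20000) = 27/8000 m
Superposition: y = Σ y_i = -9/500 m ≈ -0.018000 m

y(3) = -9/500 m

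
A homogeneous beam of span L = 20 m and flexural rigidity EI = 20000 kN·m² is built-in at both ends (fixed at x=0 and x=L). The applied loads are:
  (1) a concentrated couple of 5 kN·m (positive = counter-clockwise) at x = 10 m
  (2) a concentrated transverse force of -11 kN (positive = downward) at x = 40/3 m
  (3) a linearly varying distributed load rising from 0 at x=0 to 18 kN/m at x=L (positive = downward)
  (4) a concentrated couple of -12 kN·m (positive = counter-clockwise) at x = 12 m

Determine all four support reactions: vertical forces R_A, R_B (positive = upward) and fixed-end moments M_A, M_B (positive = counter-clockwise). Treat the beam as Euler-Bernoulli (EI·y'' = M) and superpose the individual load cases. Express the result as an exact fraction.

Load 1 — applied couple M₀=5 kN·m at a=10 m (b=L-a=10):
  R_A = 6M₀ab/L³ = 6·5·10·10/20³ = 3/8 kN
  M_A = M₀b(2a-b)/L² = 5·10·(2·10-10)/20² = 5/4 kN·m
  R_B = -6M₀ab/L³ = -6·5·10·10/20³ = -3/8 kN
  M_B = M₀a(2b-a)/L² = 5·10·(2·10-10)/20² = 5/4 kN·m
Load 2 — point force P=-11 kN at a=40/3 m (b=L-a=20/3):
  R_A = Pb²(3a+b)/L³ = (-11)·(20/3)²·(3·(40/3)+(20/3))/20³ = -77/27 kN
  M_A = Pab²/L² = (-11)·(40/3)·(20/3)²/20² = -440/27 kN·m
  R_B = Pa²(a+3b)/L³ = (-11)·(40/3)²·((40/3)+3·(20/3))/20³ = -220/27 kN
  M_B = -Pa²b/L² = -(-11)·(40/3)²·(20/3)/20² = 880/27 kN·m
Load 3 — triangular load w₀=18 kN/m (0→w₀ over full span):
  R_A = 3w₀L/20 = 3·18·20/20 = 54 kN
  M_A = w₀L²/30 = 18·20²/30 = 240 kN·m
  R_B = 7w₀L/20 = 7·18·20/20 = 126 kN
  M_B = -w₀L²/20 = -18·20²/20 = -360 kN·m
Load 4 — applied couple M₀=-12 kN·m at a=12 m (b=L-a=8):
  R_A = 6M₀ab/L³ = 6·(-12)·12·8/20³ = -108/125 kN
  M_A = M₀b(2a-b)/L² = (-12)·8·(2·12-8)/20² = -96/25 kN·m
  R_B = -6M₀ab/L³ = -6·(-12)·12·8/20³ = 108/125 kN
  M_B = M₀a(2b-a)/L² = (-12)·12·(2·8-12)/20² = -36/25 kN·m
Superposition: R_A = 1367797/27000 kN, M_A = 597007/2700 kN·m, R_B = 3195203/27000 kN, M_B = -884513/2700 kN·m

R_A = 1367797/27000 kN, M_A = 597007/2700 kN·m, R_B = 3195203/27000 kN, M_B = -884513/2700 kN·m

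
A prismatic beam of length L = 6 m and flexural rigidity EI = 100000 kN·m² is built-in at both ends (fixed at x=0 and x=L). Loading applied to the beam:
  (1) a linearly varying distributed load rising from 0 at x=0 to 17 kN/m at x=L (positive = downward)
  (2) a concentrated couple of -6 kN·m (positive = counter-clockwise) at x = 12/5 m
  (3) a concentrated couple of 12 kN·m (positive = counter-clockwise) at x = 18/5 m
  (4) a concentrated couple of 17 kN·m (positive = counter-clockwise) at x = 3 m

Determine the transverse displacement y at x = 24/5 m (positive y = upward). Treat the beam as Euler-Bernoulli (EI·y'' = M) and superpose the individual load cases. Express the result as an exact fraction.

Load 1 — triangular load w₀=17 kN/m (0→w₀ over full span):
  y_1 = -w₀x²(L-x)²(x+2L)/(120LEI) = -17·(24/5)²·(6-(24/5))²·((24/5)+2·6)/(120·6·100000) = -6426/48828125 m
Load 2 — applied couple M₀=-6 kN·m at a=12/5 m (b=L-a=18/5):
  y_2 = (R_Ax³/6 - M_Ax²/2 - M₀(x-a)²/2)/EI  [x>a] with R_A=-36/25, M_A=-18/25 = ((-36/25)·(24/5)³/6 - (-18/25)·(24/5)²/2 - (-6)·((24/5)-(12/5))²/2)/100000 = -189/19531250 m
Load 3 — applied couple M₀=12 kN·m at a=18/5 m (b=L-a=12/5):
  y_3 = (R_Ax³/6 - M_Ax²/2 - M₀(x-a)²/2)/EI  [x>a] with R_A=72/25, M_A=96/25 = ((72/25)·(24/5)³/6 - (96/25)·(24/5)²/2 - 12·((24/5)-(18/5))²/2)/100000 = 81/39062500 m
Load 4 — applied couple M₀=17 kN·m at a=3 m (b=L-a=3):
  y_4 = (R_Ax³/6 - M_Ax²/2 - M₀(x-a)²/2)/EI  [x>a] with R_A=17/4, M_A=17/4 = ((17/4)·(24/5)³/6 - (17/4)·(24/5)²/2 - 17·((24/5)-3)²/2)/100000 = 459/25000000 m
Superposition: y = Σ y_i = -377649/3125000000 m ≈ -0.000121 m

y(24/5) = -377649/3125000000 m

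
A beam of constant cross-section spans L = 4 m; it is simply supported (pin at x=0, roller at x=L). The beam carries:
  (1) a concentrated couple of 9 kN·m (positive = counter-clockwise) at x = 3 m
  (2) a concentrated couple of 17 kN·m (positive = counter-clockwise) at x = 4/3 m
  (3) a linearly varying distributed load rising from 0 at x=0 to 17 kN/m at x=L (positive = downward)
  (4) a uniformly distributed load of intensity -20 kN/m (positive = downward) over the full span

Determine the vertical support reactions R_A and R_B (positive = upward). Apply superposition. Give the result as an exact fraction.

Load 1 — applied couple M₀=9 kN·m at a=3 m (b=L-a=1):
  R_A = M₀/L = 9/4 kN
  R_B = -M₀/L = -9/4 kN
Load 2 — applied couple M₀=17 kN·m at a=4/3 m (b=L-a=8/3):
  R_A = M₀/L = 17/4 kN
  R_B = -M₀/L = -17/4 kN
Load 3 — triangular load w₀=17 kN/m (0→w₀ over full span):
  R_A = w₀L/6 = 17·4/6 = 34/3 kN
  R_B = w₀L/3 = 17·4/3 = 68/3 kN
Load 4 — uniform load w=-20 kN/m over full span:
  R_A = wL/2 = (-20)·4/2 = -40 kN
  R_B = wL/2 = (-20)·4/2 = -40 kN
Superposition: R_A = -133/6 kN, R_B = -143/6 kN

R_A = -133/6 kN, R_B = -143/6 kN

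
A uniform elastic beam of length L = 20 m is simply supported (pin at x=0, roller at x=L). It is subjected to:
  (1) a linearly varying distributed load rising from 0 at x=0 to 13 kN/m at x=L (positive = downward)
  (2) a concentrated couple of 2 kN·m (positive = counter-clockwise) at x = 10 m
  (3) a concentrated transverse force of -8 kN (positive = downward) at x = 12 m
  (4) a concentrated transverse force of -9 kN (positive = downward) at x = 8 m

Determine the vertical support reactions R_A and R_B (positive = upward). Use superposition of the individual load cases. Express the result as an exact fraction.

R_A = 209/6 kN, R_B = 469/6 kN

Load 1 — triangular load w₀=13 kN/m (0→w₀ over full span):
  R_A = w₀L/6 = 13·20/6 = 130/3 kN
  R_B = w₀L/3 = 13·20/3 = 260/3 kN
Load 2 — applied couple M₀=2 kN·m at a=10 m (b=L-a=10):
  R_A = M₀/L = 2/20 = 1/10 kN
  R_B = -M₀/L = -2/20 = -1/10 kN
Load 3 — point force P=-8 kN at a=12 m (b=L-a=8):
  R_A = Pb/L = (-8)·8/20 = -16/5 kN
  R_B = Pa/L = (-8)·12/20 = -24/5 kN
Load 4 — point force P=-9 kN at a=8 m (b=L-a=12):
  R_A = Pb/L = (-9)·12/20 = -27/5 kN
  R_B = Pa/L = (-9)·8/20 = -18/5 kN
Superposition: R_A = 209/6 kN, R_B = 469/6 kN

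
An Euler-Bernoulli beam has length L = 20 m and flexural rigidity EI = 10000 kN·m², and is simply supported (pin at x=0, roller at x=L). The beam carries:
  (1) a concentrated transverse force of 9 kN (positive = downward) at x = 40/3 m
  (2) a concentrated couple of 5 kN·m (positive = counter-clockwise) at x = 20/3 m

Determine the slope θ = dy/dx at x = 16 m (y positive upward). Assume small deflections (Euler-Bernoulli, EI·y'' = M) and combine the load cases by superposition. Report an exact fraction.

Load 1 — point force P=9 kN at a=40/3 m (b=L-a=20/3):
  θ_1 = -Pa(2L²-6Lx+3x²+a²)/(6LEI)  [x>a] = -9·(40/3)·(2·20²-6·20·16+3·16²+(40/3)²)/(6·20·10000) = 98/5625 rad
Load 2 — applied couple M₀=5 kN·m at a=20/3 m (b=L-a=40/3):
  θ_2 = (M₀x²/(2L)-M₀(x-a)+C₁)/EI  [x>a] with C₁=M₀(3b²-L²)/(6L)=50/9 = (5·16²/(2·20)-5·(16-(20/3))+(50/9))/10000 = -41/45000 rad
Superposition: θ = Σ θ_i = 743/45000 rad ≈ 0.016511 rad

θ(16) = 743/45000 rad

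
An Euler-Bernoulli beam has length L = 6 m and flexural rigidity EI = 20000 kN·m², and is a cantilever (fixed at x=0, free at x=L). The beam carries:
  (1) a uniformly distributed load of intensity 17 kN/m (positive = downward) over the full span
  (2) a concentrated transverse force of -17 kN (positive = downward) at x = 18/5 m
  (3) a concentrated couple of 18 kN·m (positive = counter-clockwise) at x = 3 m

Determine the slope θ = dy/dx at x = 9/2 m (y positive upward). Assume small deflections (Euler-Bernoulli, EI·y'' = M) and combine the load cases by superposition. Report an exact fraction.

Load 1 — uniform load w=17 kN/m over full span:
  θ_1 = -wx(x²-3Lx+3L²)/(6EI) = -17·(9/2)·((9/2)²-3·6·(9/2)+3·6²)/(6·20000) = -9639/320000 rad
Load 2 — point force P=-17 kN at a=18/5 m (b=L-a=12/5):
  θ_2 = -Pa²/(2EI)  [x>a] = -(-17)·(18/5)²/(2·20000) = 1377/250000 rad
Load 3 — applied couple M₀=18 kN·m at a=3 m (b=L-a=3):
  θ_3 = M₀a/EI  [x>a] = 18·3/20000 = 27/10000 rad
Superposition: θ = Σ θ_i = -175311/8000000 rad ≈ -0.021914 rad

θ(9/2) = -175311/8000000 rad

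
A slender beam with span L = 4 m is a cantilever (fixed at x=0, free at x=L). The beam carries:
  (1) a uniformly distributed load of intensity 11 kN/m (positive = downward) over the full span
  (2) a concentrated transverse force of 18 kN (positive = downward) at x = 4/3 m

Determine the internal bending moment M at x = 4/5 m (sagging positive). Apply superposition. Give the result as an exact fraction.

Load 1 — uniform load w=11 kN/m over full span:
  M_1 = -w(L-x)²/2 = -11·(4-(4/5))²/2 = -1408/25 kN·m
Load 2 — point force P=18 kN at a=4/3 m (b=L-a=8/3):
  M_2 = -P(a-x)  [x≤a] = -18·((4/3)-(4/5)) = -48/5 kN·m
Superposition: M = Σ M_i = -1648/25 kN·m ≈ -65.920000 kN·m

M(4/5) = -1648/25 kN·m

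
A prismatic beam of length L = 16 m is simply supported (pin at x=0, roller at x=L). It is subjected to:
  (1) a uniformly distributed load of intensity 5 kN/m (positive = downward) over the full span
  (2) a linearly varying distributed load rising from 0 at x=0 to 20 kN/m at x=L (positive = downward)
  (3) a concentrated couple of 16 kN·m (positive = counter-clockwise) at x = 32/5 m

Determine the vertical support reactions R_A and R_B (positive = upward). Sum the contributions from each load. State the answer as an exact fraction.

R_A = 283/3 kN, R_B = 437/3 kN

Load 1 — uniform load w=5 kN/m over full span:
  R_A = wL/2 = 5·16/2 = 40 kN
  R_B = wL/2 = 5·16/2 = 40 kN
Load 2 — triangular load w₀=20 kN/m (0→w₀ over full span):
  R_A = w₀L/6 = 20·16/6 = 160/3 kN
  R_B = w₀L/3 = 20·16/3 = 320/3 kN
Load 3 — applied couple M₀=16 kN·m at a=32/5 m (b=L-a=48/5):
  R_A = M₀/L = 16/16 = 1 kN
  R_B = -M₀/L = -16/16 = -1 kN
Superposition: R_A = 283/3 kN, R_B = 437/3 kN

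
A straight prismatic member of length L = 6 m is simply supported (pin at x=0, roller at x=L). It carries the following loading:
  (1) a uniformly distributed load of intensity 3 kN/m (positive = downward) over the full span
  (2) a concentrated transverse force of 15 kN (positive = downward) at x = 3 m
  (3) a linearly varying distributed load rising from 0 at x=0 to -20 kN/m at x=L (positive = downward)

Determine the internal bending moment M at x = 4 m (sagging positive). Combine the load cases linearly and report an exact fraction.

Load 1 — uniform load w=3 kN/m over full span:
  M_1 = wx(L-x)/2 = 3·4·(6-4)/2 = 12 kN·m
Load 2 — point force P=15 kN at a=3 m (b=L-a=3):
  M_2 = Pa(L-x)/L  [x>a] = 15·3·(6-4)/6 = 15 kN·m
Load 3 — triangular load w₀=-20 kN/m (0→w₀ over full span):
  M_3 = w₀Lx/6 - w₀x³/(6L) = (-20)·6·4/6 - (-20)·4³/(6·6) = -400/9 kN·m
Superposition: M = Σ M_i = -157/9 kN·m ≈ -17.444444 kN·m

M(4) = -157/9 kN·m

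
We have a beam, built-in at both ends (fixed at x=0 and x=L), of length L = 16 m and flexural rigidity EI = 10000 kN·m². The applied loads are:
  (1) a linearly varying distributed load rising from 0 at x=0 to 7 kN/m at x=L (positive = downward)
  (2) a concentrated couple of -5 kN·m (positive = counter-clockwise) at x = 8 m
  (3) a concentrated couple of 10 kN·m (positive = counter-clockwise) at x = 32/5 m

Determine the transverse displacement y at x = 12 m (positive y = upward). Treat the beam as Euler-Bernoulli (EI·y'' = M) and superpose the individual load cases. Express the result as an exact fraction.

Load 1 — triangular load w₀=7 kN/m (0→w₀ over full span):
  y_1 = -w₀x²(L-x)²(x+2L)/(120LEI) = -7·12²·(16-12)²·(12+2·16)/(120·16·10000) = -231/6250 m
Load 2 — applied couple M₀=-5 kN·m at a=8 m (b=L-a=8):
  y_2 = (R_Ax³/6 - M_Ax²/2 - M₀(x-a)²/2)/EI  [x>a] with R_A=-15/32, M_A=-5/4 = ((-15/32)·12³/6 - (-5/4)·12²/2 - (-5)·(12-8)²/2)/10000 = -1/2000 m
Load 3 — applied couple M₀=10 kN·m at a=32/5 m (b=L-a=48/5):
  y_3 = (R_Ax³/6 - M_Ax²/2 - M₀(x-a)²/2)/EI  [x>a] with R_A=9/10, M_A=6/5 = ((9/10)·12³/6 - (6/5)·12²/2 - 10·(12-(32/5))²/2)/10000 = 1/625 m
Superposition: y = Σ y_i = -1793/50000 m ≈ -0.035860 m

y(12) = -1793/50000 m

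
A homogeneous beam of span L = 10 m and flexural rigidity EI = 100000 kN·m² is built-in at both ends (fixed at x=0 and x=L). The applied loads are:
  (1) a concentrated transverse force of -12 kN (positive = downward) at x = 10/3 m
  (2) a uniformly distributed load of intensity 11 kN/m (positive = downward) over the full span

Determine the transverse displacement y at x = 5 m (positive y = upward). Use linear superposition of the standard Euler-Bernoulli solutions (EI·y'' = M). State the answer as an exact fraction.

y(5) = -83/34560 m

Load 1 — point force P=-12 kN at a=10/3 m (b=L-a=20/3):
  y_1 = -Pa²(L-x)²(3bL-(3b+a)(L-x))/(6L³EI)  [x>a] = -(-12)·(10/3)²·(10-5)²·(3·(20/3)·10-(3·(20/3)+(10/3))·(10-5))/(6·10³·100000) = 1/2160 m
Load 2 — uniform load w=11 kN/m over full span:
  y_2 = -wx²(L-x)²/(24EI) = -11·5²·(10-5)²/(24·100000) = -11/3840 m
Superposition: y = Σ y_i = -83/34560 m ≈ -0.002402 m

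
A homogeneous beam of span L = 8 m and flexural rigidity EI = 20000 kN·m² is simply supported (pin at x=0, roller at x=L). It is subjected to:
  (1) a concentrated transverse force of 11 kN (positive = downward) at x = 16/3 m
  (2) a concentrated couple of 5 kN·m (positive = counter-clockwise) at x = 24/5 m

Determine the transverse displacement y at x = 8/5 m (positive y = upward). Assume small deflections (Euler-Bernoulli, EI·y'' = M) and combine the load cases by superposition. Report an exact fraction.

Load 1 — point force P=11 kN at a=16/3 m (b=L-a=8/3):
  y_1 = -Pbx(L²-b²-x²)/(6LEI)  [x≤a] = -11·(8/3)·(8/5)·(8²-(8/3)²-(8/5)²)/(6·8·20000) = -16808/6328125 m
Load 2 — applied couple M₀=5 kN·m at a=24/5 m (b=L-a=16/5):
  y_2 = (M₀x³/(6L)+C₁x)/EI  [x≤a] with C₁=M₀(3b²-L²)/(6L)=-52/15 = (5·(8/5)³/(6·8)+(-52/15)·(8/5))/20000 = -4/15625 m
Superposition: y = Σ y_i = -18428/6328125 m ≈ -0.002912 m

y(8/5) = -18428/6328125 m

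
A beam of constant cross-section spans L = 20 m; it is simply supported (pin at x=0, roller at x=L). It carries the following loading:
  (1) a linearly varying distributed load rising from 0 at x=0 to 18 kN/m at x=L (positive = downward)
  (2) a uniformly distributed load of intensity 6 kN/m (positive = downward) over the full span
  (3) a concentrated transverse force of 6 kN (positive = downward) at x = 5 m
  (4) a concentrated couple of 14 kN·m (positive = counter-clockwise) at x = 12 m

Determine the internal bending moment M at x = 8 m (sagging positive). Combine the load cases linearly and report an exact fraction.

M(8) = 3574/5 kN·m

Load 1 — triangular load w₀=18 kN/m (0→w₀ over full span):
  M_1 = w₀Lx/6 - w₀x³/(6L) = 18·20·8/6 - 18·8³/(6·20) = 2016/5 kN·m
Load 2 — uniform load w=6 kN/m over full span:
  M_2 = wx(L-x)/2 = 6·8·(20-8)/2 = 288 kN·m
Load 3 — point force P=6 kN at a=5 m (b=L-a=15):
  M_3 = Pa(L-x)/L  [x>a] = 6·5·(20-8)/20 = 18 kN·m
Load 4 — applied couple M₀=14 kN·m at a=12 m (b=L-a=8):
  M_4 = M₀x/L  [x≤a] = 14·8/20 = 28/5 kN·m
Superposition: M = Σ M_i = 3574/5 kN·m ≈ 714.800000 kN·m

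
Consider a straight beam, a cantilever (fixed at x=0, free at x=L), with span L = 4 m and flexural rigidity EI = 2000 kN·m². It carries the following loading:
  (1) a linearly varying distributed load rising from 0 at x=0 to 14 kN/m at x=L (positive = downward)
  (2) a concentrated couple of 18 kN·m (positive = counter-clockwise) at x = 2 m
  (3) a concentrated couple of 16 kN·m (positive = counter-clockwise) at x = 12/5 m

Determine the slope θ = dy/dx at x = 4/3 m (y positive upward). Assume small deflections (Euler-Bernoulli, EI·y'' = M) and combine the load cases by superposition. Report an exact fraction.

Load 1 — triangular load w₀=14 kN/m (0→w₀ over full span):
  θ_1 = (w₀Lx²/4-w₀L²x/3-w₀x⁴/(24L))/EI = (14·4·(4/3)²/4-14·4²·(4/3)/3-14·(4/3)⁴/(24·4))/2000 = -1141/30375 rad
Load 2 — applied couple M₀=18 kN·m at a=2 m (b=L-a=2):
  θ_2 = M₀x/EI  [x≤a] = 18·(4/3)/2000 = 3/250 rad
Load 3 — applied couple M₀=16 kN·m at a=12/5 m (b=L-a=8/5):
  θ_3 = M₀x/EI  [x≤a] = 16·(4/3)/2000 = 4/375 rad
Superposition: θ = Σ θ_i = -181/12150 rad ≈ -0.014897 rad

θ(4/3) = -181/12150 rad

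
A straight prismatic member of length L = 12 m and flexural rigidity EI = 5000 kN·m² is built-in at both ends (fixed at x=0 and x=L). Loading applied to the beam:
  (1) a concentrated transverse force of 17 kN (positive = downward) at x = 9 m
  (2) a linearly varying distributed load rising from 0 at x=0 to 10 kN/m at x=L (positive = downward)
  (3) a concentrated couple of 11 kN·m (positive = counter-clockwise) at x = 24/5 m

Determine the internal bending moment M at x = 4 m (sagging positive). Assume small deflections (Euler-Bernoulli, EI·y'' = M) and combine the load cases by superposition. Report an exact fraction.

Load 1 — point force P=17 kN at a=9 m (b=L-a=3):
  M_1 = Pb²(3a+b)x/L³ - Pab²/L²  [x≤a] = 17·3²·(3·9+3)·4/12³ - 17·9·3²/12² = 17/16 kN·m
Load 2 — triangular load w₀=10 kN/m (0→w₀ over full span):
  M_2 = 3w₀Lx/20 - w₀L²/30 - w₀x³/(6L) = 3·10·12·4/20 - 10·12²/30 - 10·4³/(6·12) = 136/9 kN·m
Load 3 — applied couple M₀=11 kN·m at a=24/5 m (b=L-a=36/5):
  M_3 = R_Ax - M_A  [x≤a] with R_A=33/25, M_A=33/25 = (33/25)·4 - (33/25) = 99/25 kN·m
Superposition: M = Σ M_i = 72481/3600 kN·m ≈ 20.133611 kN·m

M(4) = 72481/3600 kN·m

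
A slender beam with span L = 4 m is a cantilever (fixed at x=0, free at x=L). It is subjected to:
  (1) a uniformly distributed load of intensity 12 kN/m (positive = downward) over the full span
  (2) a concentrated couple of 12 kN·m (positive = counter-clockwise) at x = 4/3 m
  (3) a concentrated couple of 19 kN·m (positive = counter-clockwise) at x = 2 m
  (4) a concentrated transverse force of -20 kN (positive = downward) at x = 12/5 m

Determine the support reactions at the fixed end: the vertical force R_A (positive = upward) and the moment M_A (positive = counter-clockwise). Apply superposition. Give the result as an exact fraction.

R_A = 28 kN, M_A = 17 kN·m

Load 1 — uniform load w=12 kN/m over full span:
  R_A = wL = 12·4 = 48 kN
  M_A = wL²/2 = 12·4²/2 = 96 kN·m
Load 2 — applied couple M₀=12 kN·m at a=4/3 m (b=L-a=8/3):
  R_A = 0 kN
  M_A = -M₀ = -12 kN·m
Load 3 — applied couple M₀=19 kN·m at a=2 m (b=L-a=2):
  R_A = 0 kN
  M_A = -M₀ = -19 kN·m
Load 4 — point force P=-20 kN at a=12/5 m (b=L-a=8/5):
  R_A = P = (-20) = -20 kN
  M_A = Pa = (-20)·(12/5) = -48 kN·m
Superposition: R_A = 28 kN, M_A = 17 kN·m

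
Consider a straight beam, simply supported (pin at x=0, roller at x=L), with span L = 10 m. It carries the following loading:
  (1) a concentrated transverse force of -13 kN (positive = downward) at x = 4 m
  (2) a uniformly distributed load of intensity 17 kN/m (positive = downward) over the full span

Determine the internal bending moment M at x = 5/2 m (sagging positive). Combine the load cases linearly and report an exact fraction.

M(5/2) = 1119/8 kN·m

Load 1 — point force P=-13 kN at a=4 m (b=L-a=6):
  M_1 = Pbx/L  [x≤a] = (-13)·6·(5/2)/10 = -39/2 kN·m
Load 2 — uniform load w=17 kN/m over full span:
  M_2 = wx(L-x)/2 = 17·(5/2)·(10-(5/2))/2 = 1275/8 kN·m
Superposition: M = Σ M_i = 1119/8 kN·m ≈ 139.875000 kN·m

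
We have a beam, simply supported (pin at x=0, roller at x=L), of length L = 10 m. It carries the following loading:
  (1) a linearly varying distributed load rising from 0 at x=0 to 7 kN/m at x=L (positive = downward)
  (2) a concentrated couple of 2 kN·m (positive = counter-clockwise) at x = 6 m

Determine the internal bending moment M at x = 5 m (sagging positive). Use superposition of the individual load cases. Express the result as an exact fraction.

Load 1 — triangular load w₀=7 kN/m (0→w₀ over full span):
  M_1 = w₀Lx/6 - w₀x³/(6L) = 7·10·5/6 - 7·5³/(6·10) = 175/4 kN·m
Load 2 — applied couple M₀=2 kN·m at a=6 m (b=L-a=4):
  M_2 = M₀x/L  [x≤a] = 2·5/10 = 1 kN·m
Superposition: M = Σ M_i = 179/4 kN·m ≈ 44.750000 kN·m

M(5) = 179/4 kN·m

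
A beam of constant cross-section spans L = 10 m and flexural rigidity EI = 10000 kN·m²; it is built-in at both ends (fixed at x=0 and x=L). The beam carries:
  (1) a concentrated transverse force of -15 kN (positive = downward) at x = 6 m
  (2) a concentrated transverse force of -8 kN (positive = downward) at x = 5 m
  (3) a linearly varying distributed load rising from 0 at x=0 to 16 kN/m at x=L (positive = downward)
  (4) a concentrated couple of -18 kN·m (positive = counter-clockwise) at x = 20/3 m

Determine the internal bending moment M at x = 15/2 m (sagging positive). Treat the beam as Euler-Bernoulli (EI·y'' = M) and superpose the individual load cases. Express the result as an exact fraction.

M(15/2) = 262/15 kN·m

Load 1 — point force P=-15 kN at a=6 m (b=L-a=4):
  M_1 = Pa²(a+3b)(L-x)/L³ - Pa²b/L²  [x>a] = (-15)·6²·(6+3·4)·(10-(15/2))/10³ - (-15)·6²·4/10² = -27/10 kN·m
Load 2 — point force P=-8 kN at a=5 m (b=L-a=5):
  M_2 = Pa²(a+3b)(L-x)/L³ - Pa²b/L²  [x>a] = (-8)·5²·(5+3·5)·(10-(15/2))/10³ - (-8)·5²·5/10² = 0 kN·m
Load 3 — triangular load w₀=16 kN/m (0→w₀ over full span):
  M_3 = 3w₀Lx/20 - w₀L²/30 - w₀x³/(6L) = 3·16·10·(15/2)/20 - 16·10²/30 - 16·(15/2)³/(6·10) = 85/6 kN·m
Load 4 — applied couple M₀=-18 kN·m at a=20/3 m (b=L-a=10/3):
  M_4 = R_Ax - M_A - M₀  [x>a] with R_A=-12/5, M_A=-6 = (-12/5)·(15/2) - (-6) - (-18) = 6 kN·m
Superposition: M = Σ M_i = 262/15 kN·m ≈ 17.466667 kN·m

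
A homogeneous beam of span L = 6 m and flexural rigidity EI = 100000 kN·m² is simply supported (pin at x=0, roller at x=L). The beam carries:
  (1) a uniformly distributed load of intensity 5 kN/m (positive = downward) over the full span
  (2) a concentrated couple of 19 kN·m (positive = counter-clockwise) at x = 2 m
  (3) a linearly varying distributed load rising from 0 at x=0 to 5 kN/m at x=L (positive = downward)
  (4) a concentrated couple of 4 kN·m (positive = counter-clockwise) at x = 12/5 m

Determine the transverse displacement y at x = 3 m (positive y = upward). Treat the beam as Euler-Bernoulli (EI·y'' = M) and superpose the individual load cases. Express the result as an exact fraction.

Load 1 — uniform load w=5 kN/m over full span:
  y_1 = -wx(L³-2Lx²+x³)/(24EI) = -5·3·(6³-2·6·3²+3³)/(24·100000) = -27/32000 m
Load 2 — applied couple M₀=19 kN·m at a=2 m (b=L-a=4):
  y_2 = (M₀x³/(6L)-M₀(x-a)²/2+C₁x)/EI  [x>a] with C₁=M₀(3b²-L²)/(6L)=19/3 = (19·3³/(6·6)-19·(3-2)²/2+(19/3)·3)/100000 = 19/80000 m
Load 3 — triangular load w₀=5 kN/m (0→w₀ over full span):
  y_3 = -w₀x(7L⁴-10L²x²+3x⁴)/(360LEI) = -5·3·(7·6⁴-10·6²·3²+3·3⁴)/(360·6·100000) = -27/64000 m
Load 4 — applied couple M₀=4 kN·m at a=12/5 m (b=L-a=18/5):
  y_4 = (M₀x³/(6L)-M₀(x-a)²/2+C₁x)/EI  [x>a] with C₁=M₀(3b²-L²)/(6L)=8/25 = (4·3³/(6·6)-4·(3-(12/5))²/2+(8/25)·3)/100000 = 81/2500000 m
Superposition: y = Σ y_i = -39829/40000000 m ≈ -0.000996 m

y(3) = -39829/40000000 m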